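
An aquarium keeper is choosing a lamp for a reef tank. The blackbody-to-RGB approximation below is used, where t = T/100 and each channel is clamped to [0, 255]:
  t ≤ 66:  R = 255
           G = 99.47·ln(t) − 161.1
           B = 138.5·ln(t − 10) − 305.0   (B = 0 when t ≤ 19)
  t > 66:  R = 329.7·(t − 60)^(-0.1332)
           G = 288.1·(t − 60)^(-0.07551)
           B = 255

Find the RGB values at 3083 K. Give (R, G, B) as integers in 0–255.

(255, 180, 116)

t = 3083/100 = 30.83; the t ≤ 66 branch applies.
R = 255 by definition for t ≤ 66.
G = 99.47·ln 30.83 − 161.1 = 99.47·3.4285 − 161.1 = 179.932.
B = 138.5·ln(30.83 − 10) − 305.0 = 138.5·ln 20.83 − 305.0 = 138.5·3.0364 − 305.0 = 115.541.
Rounded: (255, 180, 116).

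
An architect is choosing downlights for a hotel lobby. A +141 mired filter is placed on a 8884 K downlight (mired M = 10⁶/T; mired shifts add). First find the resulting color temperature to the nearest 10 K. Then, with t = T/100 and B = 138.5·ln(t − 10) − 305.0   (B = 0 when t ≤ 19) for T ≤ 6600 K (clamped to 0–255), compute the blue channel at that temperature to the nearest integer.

163

M_in = 10⁶/8884 = 112.56; M_out = 112.56 + (+141) = 253.56.
T_out = 10⁶/253.56 = 3943.8 K → 3940 K; t = 39.4.
B = 138.5·ln(39.4 − 10) − 305.0 = 138.5·ln 29.4 − 305.0 = 138.5·3.3810 − 305.0 = 163.268.
Rounded: 163.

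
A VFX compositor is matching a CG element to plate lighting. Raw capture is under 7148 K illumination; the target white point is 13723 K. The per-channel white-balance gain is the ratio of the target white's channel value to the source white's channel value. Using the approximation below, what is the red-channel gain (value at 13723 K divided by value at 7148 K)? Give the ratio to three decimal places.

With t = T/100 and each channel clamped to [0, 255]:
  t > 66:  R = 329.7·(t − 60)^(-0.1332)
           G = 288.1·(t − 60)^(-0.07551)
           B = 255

At 7148 K (t = 71.48):
  R = 329.7·(71.48 − 60)^(-0.1332) = 329.7·11.48^(-0.1332) = 329.7·0.72246 = 238.196.
At 13723 K (t = 137.23):
  R = 329.7·(137.23 − 60)^(-0.1332) = 329.7·77.23^(-0.1332) = 329.7·0.56046 = 184.785.
Gain = 184.785 / 238.196 = 0.7758 → 0.776.

0.776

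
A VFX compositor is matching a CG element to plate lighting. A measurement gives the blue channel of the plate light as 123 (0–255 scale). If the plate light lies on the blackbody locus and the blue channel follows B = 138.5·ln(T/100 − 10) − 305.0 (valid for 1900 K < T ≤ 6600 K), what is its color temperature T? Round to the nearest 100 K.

3200 K

ln(t − 10) = (123 + 305.0) / 138.5 = 3.0903.
t − 10 = e^3.0903 = 21.983, so t = 31.983.
T = 100·t = 3198 K → 3200 K to the nearest 100 K.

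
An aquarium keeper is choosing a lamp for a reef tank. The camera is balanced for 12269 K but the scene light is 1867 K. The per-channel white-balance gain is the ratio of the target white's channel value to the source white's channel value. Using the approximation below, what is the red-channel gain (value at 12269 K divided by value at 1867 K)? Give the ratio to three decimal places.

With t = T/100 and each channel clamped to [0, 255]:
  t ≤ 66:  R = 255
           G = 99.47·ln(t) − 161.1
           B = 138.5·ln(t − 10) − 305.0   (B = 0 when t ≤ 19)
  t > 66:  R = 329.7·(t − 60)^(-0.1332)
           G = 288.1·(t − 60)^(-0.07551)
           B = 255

At 1867 K (t = 18.67):
  R = 255 by definition for t ≤ 66.
At 12269 K (t = 122.69):
  R = 329.7·(122.69 − 60)^(-0.1332) = 329.7·62.69^(-0.1332) = 329.7·0.57625 = 189.991.
Gain = 189.991 / 255.000 = 0.7451 → 0.745.

0.745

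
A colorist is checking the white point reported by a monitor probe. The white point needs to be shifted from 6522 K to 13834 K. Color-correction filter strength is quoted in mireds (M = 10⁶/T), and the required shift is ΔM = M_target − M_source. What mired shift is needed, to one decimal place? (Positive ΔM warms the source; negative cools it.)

M_source = 10⁶/6522 = 153.327; M_target = 10⁶/13834 = 72.286.
ΔM = 72.286 − 153.327 = -81.042 → -81.0 mireds, a cooling shift.

-81.0 mireds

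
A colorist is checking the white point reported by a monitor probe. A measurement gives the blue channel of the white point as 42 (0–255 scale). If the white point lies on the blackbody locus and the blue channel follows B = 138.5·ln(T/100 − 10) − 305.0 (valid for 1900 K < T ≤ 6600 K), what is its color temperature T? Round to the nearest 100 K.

2200 K

ln(t − 10) = (42 + 305.0) / 138.5 = 2.5054.
t − 10 = e^2.5054 = 12.249, so t = 22.249.
T = 100·t = 2225 K → 2200 K to the nearest 100 K.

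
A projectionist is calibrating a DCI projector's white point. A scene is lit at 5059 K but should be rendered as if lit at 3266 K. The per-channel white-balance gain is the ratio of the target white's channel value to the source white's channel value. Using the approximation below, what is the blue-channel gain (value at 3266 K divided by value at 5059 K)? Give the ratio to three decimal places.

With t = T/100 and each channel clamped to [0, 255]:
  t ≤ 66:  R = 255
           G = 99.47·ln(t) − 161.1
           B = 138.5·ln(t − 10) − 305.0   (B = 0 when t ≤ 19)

0.612

At 5059 K (t = 50.59):
  B = 138.5·ln(50.59 − 10) − 305.0 = 138.5·ln 40.59 − 305.0 = 138.5·3.7035 − 305.0 = 207.938.
At 3266 K (t = 32.66):
  B = 138.5·ln(32.66 − 10) − 305.0 = 138.5·ln 22.66 − 305.0 = 138.5·3.1206 − 305.0 = 127.203.
Gain = 127.203 / 207.938 = 0.6117 → 0.612.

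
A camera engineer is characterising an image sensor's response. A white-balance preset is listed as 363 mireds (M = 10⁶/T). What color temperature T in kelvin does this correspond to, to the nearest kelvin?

2755 K

T = 10⁶ / 363 = 2754.82 K → 2755 K.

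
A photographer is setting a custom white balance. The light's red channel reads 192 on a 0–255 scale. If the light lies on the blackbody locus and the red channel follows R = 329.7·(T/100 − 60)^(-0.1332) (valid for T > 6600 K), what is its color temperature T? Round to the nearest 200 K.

(t − 60)^(-0.1332) = 192/329.7 = 0.58235.
t − 60 = 0.58235^(1/-0.1332) = 0.58235^(-7.508) = 57.929, so t = 117.929.
T = 100·t = 11793 K → 11800 K to the nearest 200 K.

11800 K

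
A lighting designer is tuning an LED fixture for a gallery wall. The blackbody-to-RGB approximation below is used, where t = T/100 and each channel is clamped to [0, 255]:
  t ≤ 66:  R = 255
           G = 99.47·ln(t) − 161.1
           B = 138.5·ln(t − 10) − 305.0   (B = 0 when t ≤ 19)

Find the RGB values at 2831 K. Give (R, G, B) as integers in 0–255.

(255, 171, 98)

t = 2831/100 = 28.31; the t ≤ 66 branch applies.
R = 255 by definition for t ≤ 66.
G = 99.47·ln 28.31 − 161.1 = 99.47·3.3432 − 161.1 = 171.450.
B = 138.5·ln(28.31 − 10) − 305.0 = 138.5·ln 18.31 − 305.0 = 138.5·2.9074 − 305.0 = 97.681.
Rounded: (255, 171, 98).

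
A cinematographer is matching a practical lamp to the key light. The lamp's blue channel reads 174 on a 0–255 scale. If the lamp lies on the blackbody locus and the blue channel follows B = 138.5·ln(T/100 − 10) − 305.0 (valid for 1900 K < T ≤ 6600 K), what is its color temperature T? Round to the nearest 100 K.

ln(t − 10) = (174 + 305.0) / 138.5 = 3.4585.
t − 10 = e^3.4585 = 31.769, so t = 41.769.
T = 100·t = 4177 K → 4200 K to the nearest 100 K.

4200 K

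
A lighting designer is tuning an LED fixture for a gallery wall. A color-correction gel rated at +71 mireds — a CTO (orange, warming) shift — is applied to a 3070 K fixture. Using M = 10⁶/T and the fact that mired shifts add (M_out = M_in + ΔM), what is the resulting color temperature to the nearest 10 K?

M_in = 10⁶/3070 = 325.73 mireds.
M_out = 325.73 + (+71) = 396.73 mireds.
T_out = 10⁶/396.73 = 2520.6 K → 2520 K.

2520 K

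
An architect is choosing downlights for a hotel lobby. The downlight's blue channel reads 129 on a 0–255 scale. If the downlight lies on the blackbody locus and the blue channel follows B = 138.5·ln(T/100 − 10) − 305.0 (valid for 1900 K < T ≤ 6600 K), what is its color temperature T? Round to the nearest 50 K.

ln(t − 10) = (129 + 305.0) / 138.5 = 3.1336.
t − 10 = e^3.1336 = 22.956, so t = 32.956.
T = 100·t = 3296 K → 3300 K to the nearest 50 K.

3300 K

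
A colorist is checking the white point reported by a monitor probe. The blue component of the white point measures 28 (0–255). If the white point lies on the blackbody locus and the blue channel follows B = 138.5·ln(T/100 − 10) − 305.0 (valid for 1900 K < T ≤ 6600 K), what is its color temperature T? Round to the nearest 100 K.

ln(t − 10) = (28 + 305.0) / 138.5 = 2.4043.
t − 10 = e^2.4043 = 11.071, so t = 21.071.
T = 100·t = 2107 K → 2100 K to the nearest 100 K.

2100 K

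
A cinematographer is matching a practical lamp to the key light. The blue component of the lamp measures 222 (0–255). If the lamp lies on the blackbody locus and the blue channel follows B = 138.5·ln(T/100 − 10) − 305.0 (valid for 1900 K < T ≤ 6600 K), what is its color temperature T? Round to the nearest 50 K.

ln(t − 10) = (222 + 305.0) / 138.5 = 3.8051.
t − 10 = e^3.8051 = 44.928, so t = 54.928.
T = 100·t = 5493 K → 5500 K to the nearest 50 K.

5500 K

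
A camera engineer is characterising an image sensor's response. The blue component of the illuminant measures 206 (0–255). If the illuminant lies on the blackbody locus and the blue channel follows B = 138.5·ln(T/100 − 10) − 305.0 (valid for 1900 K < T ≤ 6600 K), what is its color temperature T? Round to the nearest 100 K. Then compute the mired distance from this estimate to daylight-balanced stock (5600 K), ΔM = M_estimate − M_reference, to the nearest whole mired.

ln(t − 10) = (206 + 305.0) / 138.5 = 3.6895.
t − 10 = e^3.6895 = 40.026, so t = 50.026.
T = 100·t = 5003 K → 5000 K to the nearest 100 K.
M_estimate = 10⁶/5000 = 200.00; M_reference = 10⁶/5600 = 178.57.
ΔM = 200.00 − 178.57 = 21.43 → +21 mireds.

+21 mireds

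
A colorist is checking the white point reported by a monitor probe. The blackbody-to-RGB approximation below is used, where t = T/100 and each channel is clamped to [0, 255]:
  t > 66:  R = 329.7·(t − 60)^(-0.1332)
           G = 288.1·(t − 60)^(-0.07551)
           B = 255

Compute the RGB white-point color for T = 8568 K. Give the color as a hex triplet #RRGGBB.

#D6E1FF

t = 8568/100 = 85.68; the t > 66 branch applies.
R = 329.7·(85.68 − 60)^(-0.1332) = 329.7·25.68^(-0.1332) = 329.7·0.64900 = 213.974.
G = 288.1·(85.68 − 60)^(-0.07551) = 288.1·25.68^(-0.07551) = 288.1·0.78264 = 225.478.
B = 255 by definition for t > 66.
Rounded: (214, 225, 255).
In hex: #D6E1FF.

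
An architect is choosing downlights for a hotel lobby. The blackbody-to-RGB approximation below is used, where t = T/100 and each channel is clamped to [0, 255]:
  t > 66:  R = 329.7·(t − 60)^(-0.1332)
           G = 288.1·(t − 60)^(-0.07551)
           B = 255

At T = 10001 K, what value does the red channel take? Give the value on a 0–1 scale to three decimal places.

t = 10001/100 = 100.01; the t > 66 branch applies.
R = 329.7·(100.01 − 60)^(-0.1332) = 329.7·40.01^(-0.1332) = 329.7·0.61177 = 201.702.
On a 0–1 scale: 201.702/255 = 0.7910 → 0.791.

0.791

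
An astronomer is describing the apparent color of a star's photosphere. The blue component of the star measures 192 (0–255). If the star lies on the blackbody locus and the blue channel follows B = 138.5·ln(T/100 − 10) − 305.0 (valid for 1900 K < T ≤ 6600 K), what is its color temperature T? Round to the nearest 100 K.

ln(t − 10) = (192 + 305.0) / 138.5 = 3.5884.
t − 10 = e^3.5884 = 36.178, so t = 46.178.
T = 100·t = 4618 K → 4600 K to the nearest 100 K.

4600 K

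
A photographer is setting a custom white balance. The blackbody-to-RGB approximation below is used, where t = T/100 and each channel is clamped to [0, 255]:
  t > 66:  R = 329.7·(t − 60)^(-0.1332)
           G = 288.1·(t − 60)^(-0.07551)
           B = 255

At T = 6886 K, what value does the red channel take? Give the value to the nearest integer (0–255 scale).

247

t = 6886/100 = 68.86; the t > 66 branch applies.
R = 329.7·(68.86 − 60)^(-0.1332) = 329.7·8.86^(-0.1332) = 329.7·0.74783 = 246.559.
Rounded: 247.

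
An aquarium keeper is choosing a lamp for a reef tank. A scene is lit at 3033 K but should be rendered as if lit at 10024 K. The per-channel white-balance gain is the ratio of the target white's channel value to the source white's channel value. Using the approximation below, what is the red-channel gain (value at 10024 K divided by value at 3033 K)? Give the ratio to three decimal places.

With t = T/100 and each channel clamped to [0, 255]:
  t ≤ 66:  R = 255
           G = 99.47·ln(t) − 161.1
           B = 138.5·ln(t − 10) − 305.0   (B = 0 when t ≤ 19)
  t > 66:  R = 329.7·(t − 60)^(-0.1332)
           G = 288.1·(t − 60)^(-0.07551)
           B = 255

0.790

At 3033 K (t = 30.33):
  R = 255 by definition for t ≤ 66.
At 10024 K (t = 100.24):
  R = 329.7·(100.24 − 60)^(-0.1332) = 329.7·40.24^(-0.1332) = 329.7·0.61131 = 201.548.
Gain = 201.548 / 255.000 = 0.7904 → 0.790.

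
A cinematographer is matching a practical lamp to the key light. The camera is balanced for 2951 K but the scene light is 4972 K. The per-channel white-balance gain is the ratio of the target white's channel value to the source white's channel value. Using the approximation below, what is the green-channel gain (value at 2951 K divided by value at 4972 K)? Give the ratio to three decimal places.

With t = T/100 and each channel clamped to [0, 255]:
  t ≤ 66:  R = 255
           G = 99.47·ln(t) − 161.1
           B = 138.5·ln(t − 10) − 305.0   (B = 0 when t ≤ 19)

0.772

At 4972 K (t = 49.72):
  G = 99.47·ln 49.72 − 161.1 = 99.47·3.9064 − 161.1 = 227.470.
At 2951 K (t = 29.51):
  G = 99.47·ln 29.51 − 161.1 = 99.47·3.3847 − 161.1 = 175.579.
Gain = 175.579 / 227.470 = 0.7719 → 0.772.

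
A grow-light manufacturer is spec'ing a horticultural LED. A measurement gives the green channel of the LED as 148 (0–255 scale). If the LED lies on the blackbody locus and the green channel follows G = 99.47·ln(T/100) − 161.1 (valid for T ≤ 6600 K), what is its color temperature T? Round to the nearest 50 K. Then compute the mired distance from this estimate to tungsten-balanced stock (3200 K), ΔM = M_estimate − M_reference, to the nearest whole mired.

+132 mireds

ln t = (148 + 161.1) / 99.47 = 3.1075.
t = e^3.1075 = 22.364.
T = 100·t = 2236 K → 2250 K to the nearest 50 K.
M_estimate = 10⁶/2250 = 444.44; M_reference = 10⁶/3200 = 312.50.
ΔM = 444.44 − 312.50 = 131.94 → +132 mireds.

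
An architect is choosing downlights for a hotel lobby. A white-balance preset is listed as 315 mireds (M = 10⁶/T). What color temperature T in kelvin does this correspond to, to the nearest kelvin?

T = 10⁶ / 315 = 3174.60 K → 3175 K.

3175 K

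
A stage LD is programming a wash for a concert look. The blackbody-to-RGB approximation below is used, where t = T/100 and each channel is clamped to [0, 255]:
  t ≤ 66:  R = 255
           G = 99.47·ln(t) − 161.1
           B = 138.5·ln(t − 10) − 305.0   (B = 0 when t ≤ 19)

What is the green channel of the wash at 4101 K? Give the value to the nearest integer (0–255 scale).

208

t = 4101/100 = 41.01; the t ≤ 66 branch applies.
G = 99.47·ln 41.01 − 161.1 = 99.47·3.7138 − 161.1 = 208.313.
Rounded: 208.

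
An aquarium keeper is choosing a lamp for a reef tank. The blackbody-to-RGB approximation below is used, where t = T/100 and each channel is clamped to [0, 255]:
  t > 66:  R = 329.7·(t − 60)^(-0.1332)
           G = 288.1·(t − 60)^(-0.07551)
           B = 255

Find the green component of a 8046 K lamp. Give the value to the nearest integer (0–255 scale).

t = 8046/100 = 80.46; the t > 66 branch applies.
G = 288.1·(80.46 − 60)^(-0.07551) = 288.1·20.46^(-0.07551) = 288.1·0.79618 = 229.381.
Rounded: 229.

229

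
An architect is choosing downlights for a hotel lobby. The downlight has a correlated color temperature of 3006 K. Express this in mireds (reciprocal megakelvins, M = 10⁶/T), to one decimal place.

332.7 mireds

M = 10⁶ / 3006 = 332.668 → 332.7 mireds.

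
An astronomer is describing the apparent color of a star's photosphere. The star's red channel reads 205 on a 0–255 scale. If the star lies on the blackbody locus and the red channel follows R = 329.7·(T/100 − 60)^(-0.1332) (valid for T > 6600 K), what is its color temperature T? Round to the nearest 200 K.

9600 K

(t − 60)^(-0.1332) = 205/329.7 = 0.62178.
t − 60 = 0.62178^(1/-0.1332) = 0.62178^(-7.508) = 35.423, so t = 95.423.
T = 100·t = 9542 K → 9600 K to the nearest 200 K.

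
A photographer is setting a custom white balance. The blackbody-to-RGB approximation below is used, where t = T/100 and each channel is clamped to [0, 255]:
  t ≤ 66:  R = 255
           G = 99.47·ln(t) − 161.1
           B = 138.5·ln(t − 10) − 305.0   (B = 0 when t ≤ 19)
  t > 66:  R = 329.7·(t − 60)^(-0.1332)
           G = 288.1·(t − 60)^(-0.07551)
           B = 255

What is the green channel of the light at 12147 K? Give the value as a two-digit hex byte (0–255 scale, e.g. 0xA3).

0xD3

t = 12147/100 = 121.47; the t > 66 branch applies.
G = 288.1·(121.47 − 60)^(-0.07551) = 288.1·61.47^(-0.07551) = 288.1·0.73272 = 211.097.
Rounded: 211; in hex, 0xD3.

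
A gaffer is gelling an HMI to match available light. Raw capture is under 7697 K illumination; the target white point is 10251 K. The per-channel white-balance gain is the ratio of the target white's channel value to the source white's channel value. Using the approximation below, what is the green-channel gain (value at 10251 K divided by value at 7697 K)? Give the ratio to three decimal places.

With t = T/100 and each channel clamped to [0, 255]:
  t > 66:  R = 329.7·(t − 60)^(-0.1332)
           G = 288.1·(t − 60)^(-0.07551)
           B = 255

At 7697 K (t = 76.97):
  G = 288.1·(76.97 − 60)^(-0.07551) = 288.1·16.97^(-0.07551) = 288.1·0.80751 = 232.643.
At 10251 K (t = 102.51):
  G = 288.1·(102.51 − 60)^(-0.07551) = 288.1·42.51^(-0.07551) = 288.1·0.75341 = 217.058.
Gain = 217.058 / 232.643 = 0.9330 → 0.933.

0.933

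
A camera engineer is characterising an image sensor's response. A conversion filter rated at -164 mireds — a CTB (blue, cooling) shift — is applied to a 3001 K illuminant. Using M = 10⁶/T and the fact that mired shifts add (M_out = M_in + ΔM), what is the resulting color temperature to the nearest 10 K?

5910 K

M_in = 10⁶/3001 = 333.22 mireds.
M_out = 333.22 + (-164) = 169.22 mireds.
T_out = 10⁶/169.22 = 5909.4 K → 5910 K.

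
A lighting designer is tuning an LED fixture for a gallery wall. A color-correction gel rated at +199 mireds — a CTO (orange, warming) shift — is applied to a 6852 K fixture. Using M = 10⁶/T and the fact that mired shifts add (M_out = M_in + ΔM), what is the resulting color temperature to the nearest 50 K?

2900 K

M_in = 10⁶/6852 = 145.94 mireds.
M_out = 145.94 + (+199) = 344.94 mireds.
T_out = 10⁶/344.94 = 2899.0 K → 2900 K.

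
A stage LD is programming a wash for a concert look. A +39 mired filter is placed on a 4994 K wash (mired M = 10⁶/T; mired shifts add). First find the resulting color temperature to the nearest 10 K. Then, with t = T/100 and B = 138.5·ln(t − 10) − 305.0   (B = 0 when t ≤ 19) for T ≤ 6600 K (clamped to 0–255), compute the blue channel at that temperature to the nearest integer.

M_in = 10⁶/4994 = 200.24; M_out = 200.24 + (+39) = 239.24.
T_out = 10⁶/239.24 = 4179.9 K → 4180 K; t = 41.8.
B = 138.5·ln(41.8 − 10) − 305.0 = 138.5·ln 31.8 − 305.0 = 138.5·3.4595 − 305.0 = 174.136.
Rounded: 174.

174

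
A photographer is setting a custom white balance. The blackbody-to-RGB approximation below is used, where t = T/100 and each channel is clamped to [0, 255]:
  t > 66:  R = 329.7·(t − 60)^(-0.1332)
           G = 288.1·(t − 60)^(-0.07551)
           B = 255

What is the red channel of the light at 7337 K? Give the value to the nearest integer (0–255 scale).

t = 7337/100 = 73.37; the t > 66 branch applies.
R = 329.7·(73.37 − 60)^(-0.1332) = 329.7·13.37^(-0.1332) = 329.7·0.70794 = 233.409.
Rounded: 233.

233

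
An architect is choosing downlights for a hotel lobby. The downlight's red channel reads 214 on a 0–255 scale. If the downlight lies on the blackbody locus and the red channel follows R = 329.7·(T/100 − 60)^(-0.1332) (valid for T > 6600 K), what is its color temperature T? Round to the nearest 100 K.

(t − 60)^(-0.1332) = 214/329.7 = 0.64907.
t − 60 = 0.64907^(1/-0.1332) = 0.64907^(-7.508) = 25.657, so t = 85.657.
T = 100·t = 8566 K → 8600 K to the nearest 100 K.

8600 K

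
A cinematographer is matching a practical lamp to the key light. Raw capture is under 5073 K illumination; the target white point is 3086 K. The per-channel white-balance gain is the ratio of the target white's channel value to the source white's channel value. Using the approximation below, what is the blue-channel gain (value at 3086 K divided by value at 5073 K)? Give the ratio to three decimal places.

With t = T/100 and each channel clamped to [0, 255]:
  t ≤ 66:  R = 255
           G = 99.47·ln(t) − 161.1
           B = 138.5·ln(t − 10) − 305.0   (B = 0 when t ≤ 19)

At 5073 K (t = 50.73):
  B = 138.5·ln(50.73 − 10) − 305.0 = 138.5·ln 40.73 − 305.0 = 138.5·3.7070 − 305.0 = 208.415.
At 3086 K (t = 30.86):
  B = 138.5·ln(30.86 − 10) − 305.0 = 138.5·ln 20.86 − 305.0 = 138.5·3.0378 − 305.0 = 115.740.
Gain = 115.740 / 208.415 = 0.5553 → 0.555.

0.555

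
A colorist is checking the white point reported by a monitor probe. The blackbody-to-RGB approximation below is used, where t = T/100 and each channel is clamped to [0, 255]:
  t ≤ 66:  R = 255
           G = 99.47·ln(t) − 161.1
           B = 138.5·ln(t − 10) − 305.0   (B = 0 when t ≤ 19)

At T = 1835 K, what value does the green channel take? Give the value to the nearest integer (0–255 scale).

128

t = 1835/100 = 18.35; the t ≤ 66 branch applies.
G = 99.47·ln 18.35 − 161.1 = 99.47·2.9096 − 161.1 = 128.321.
Rounded: 128.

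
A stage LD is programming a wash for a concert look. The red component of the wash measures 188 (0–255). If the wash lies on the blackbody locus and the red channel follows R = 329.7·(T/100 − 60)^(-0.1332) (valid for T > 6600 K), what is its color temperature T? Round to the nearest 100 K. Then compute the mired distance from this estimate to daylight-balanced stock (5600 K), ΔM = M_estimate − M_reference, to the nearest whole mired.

(t − 60)^(-0.1332) = 188/329.7 = 0.57022.
t − 60 = 0.57022^(1/-0.1332) = 0.57022^(-7.508) = 67.848, so t = 127.848.
T = 100·t = 12785 K → 12800 K to the nearest 100 K.
M_estimate = 10⁶/12800 = 78.12; M_reference = 10⁶/5600 = 178.57.
ΔM = 78.12 − 178.57 = -100.45 → -100 mireds.

-100 mireds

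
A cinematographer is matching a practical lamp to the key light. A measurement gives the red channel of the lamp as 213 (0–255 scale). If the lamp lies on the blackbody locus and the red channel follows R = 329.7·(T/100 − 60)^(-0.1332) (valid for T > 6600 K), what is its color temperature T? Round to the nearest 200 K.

(t − 60)^(-0.1332) = 213/329.7 = 0.64604.
t − 60 = 0.64604^(1/-0.1332) = 0.64604^(-7.508) = 26.575, so t = 86.575.
T = 100·t = 8657 K → 8600 K to the nearest 200 K.

8600 K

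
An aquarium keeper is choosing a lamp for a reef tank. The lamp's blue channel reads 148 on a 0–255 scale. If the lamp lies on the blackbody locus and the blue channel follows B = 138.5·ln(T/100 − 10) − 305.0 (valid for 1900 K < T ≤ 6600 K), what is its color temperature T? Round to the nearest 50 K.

ln(t − 10) = (148 + 305.0) / 138.5 = 3.2708.
t − 10 = e^3.2708 = 26.331, so t = 36.331.
T = 100·t = 3633 K → 3650 K to the nearest 50 K.

3650 K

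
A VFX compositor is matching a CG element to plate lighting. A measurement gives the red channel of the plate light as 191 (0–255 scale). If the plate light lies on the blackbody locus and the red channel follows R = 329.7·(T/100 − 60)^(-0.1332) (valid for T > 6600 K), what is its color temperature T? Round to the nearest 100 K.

12000 K

(t − 60)^(-0.1332) = 191/329.7 = 0.57931.
t − 60 = 0.57931^(1/-0.1332) = 0.57931^(-7.508) = 60.245, so t = 120.245.
T = 100·t = 12025 K → 12000 K to the nearest 100 K.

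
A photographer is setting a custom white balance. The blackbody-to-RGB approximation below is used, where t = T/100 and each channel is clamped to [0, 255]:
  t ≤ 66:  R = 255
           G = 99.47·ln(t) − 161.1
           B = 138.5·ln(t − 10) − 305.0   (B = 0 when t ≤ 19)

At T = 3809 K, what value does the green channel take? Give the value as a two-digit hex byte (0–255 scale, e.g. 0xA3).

t = 3809/100 = 38.09; the t ≤ 66 branch applies.
G = 99.47·ln 38.09 − 161.1 = 99.47·3.6400 − 161.1 = 200.966.
Rounded: 201; in hex, 0xC9.

0xC9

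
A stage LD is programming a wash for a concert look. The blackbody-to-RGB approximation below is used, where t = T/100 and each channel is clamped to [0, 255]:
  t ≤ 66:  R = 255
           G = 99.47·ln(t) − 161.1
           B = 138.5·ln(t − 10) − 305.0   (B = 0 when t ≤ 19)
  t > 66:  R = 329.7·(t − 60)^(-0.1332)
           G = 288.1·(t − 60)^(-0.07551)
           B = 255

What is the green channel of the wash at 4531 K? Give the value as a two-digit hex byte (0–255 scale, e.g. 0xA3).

t = 4531/100 = 45.31; the t ≤ 66 branch applies.
G = 99.47·ln 45.31 − 161.1 = 99.47·3.8135 − 161.1 = 218.232.
Rounded: 218; in hex, 0xDA.

0xDA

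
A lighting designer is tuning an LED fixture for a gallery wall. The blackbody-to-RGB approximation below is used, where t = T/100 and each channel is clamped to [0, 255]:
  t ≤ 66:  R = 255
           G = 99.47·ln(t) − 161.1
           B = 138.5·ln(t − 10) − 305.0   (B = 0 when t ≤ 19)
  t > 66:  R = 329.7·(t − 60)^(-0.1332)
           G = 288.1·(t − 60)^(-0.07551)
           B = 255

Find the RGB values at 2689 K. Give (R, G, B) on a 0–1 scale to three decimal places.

t = 2689/100 = 26.89; the t ≤ 66 branch applies.
R = 255 by definition for t ≤ 66.
G = 99.47·ln 26.89 − 161.1 = 99.47·3.2918 − 161.1 = 166.331.
B = 138.5·ln(26.89 − 10) − 305.0 = 138.5·ln 16.89 − 305.0 = 138.5·2.8267 − 305.0 = 86.501.
Dividing each by 255: (1.0000, 0.6523, 0.3392) → (1.000, 0.652, 0.339).

(1.000, 0.652, 0.339)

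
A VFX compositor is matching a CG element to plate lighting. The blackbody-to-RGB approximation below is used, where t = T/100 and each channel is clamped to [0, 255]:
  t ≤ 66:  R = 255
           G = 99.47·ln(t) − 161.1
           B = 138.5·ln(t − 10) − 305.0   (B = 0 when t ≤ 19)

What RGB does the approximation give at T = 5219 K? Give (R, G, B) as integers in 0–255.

(255, 232, 213)

t = 5219/100 = 52.19; the t ≤ 66 branch applies.
R = 255 by definition for t ≤ 66.
G = 99.47·ln 52.19 − 161.1 = 99.47·3.9549 − 161.1 = 232.293.
B = 138.5·ln(52.19 − 10) − 305.0 = 138.5·ln 42.19 − 305.0 = 138.5·3.7422 − 305.0 = 213.292.
Rounded: (255, 232, 213).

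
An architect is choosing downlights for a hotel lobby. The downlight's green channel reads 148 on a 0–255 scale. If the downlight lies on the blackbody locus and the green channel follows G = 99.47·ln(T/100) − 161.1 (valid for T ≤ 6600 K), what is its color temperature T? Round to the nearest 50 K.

2250 K

ln t = (148 + 161.1) / 99.47 = 3.1075.
t = e^3.1075 = 22.364.
T = 100·t = 2236 K → 2250 K to the nearest 50 K.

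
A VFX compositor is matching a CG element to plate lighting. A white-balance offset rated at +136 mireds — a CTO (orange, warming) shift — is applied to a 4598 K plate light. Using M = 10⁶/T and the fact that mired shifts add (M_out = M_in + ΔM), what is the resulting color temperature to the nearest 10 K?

M_in = 10⁶/4598 = 217.49 mireds.
M_out = 217.49 + (+136) = 353.49 mireds.
T_out = 10⁶/353.49 = 2829.0 K → 2830 K.

2830 K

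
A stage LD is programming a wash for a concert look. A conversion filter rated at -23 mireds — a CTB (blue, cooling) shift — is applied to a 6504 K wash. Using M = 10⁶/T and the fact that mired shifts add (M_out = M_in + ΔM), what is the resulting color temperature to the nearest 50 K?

M_in = 10⁶/6504 = 153.75 mireds.
M_out = 153.75 + (-23) = 130.75 mireds.
T_out = 10⁶/130.75 = 7648.1 K → 7650 K.

7650 K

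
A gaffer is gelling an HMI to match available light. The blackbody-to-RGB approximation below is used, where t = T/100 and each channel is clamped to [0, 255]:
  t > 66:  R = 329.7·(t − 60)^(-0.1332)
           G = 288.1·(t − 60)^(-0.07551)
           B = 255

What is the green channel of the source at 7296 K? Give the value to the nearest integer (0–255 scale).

t = 7296/100 = 72.96; the t > 66 branch applies.
G = 288.1·(72.96 − 60)^(-0.07551) = 288.1·12.96^(-0.07551) = 288.1·0.82411 = 237.427.
Rounded: 237.

237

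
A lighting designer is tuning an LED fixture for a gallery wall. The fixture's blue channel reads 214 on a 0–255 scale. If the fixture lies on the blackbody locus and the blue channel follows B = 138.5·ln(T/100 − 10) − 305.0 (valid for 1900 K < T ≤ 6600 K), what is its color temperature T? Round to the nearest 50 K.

ln(t − 10) = (214 + 305.0) / 138.5 = 3.7473.
t − 10 = e^3.7473 = 42.406, so t = 52.406.
T = 100·t = 5241 K → 5250 K to the nearest 50 K.

5250 K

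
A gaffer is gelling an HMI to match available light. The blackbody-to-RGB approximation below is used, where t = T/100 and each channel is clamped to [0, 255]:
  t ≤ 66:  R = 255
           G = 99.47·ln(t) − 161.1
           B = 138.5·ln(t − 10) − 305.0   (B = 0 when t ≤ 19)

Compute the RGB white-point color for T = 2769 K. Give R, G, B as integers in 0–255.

t = 2769/100 = 27.69; the t ≤ 66 branch applies.
R = 255 by definition for t ≤ 66.
G = 99.47·ln 27.69 − 161.1 = 99.47·3.3211 − 161.1 = 169.247.
B = 138.5·ln(27.69 − 10) − 305.0 = 138.5·ln 17.69 − 305.0 = 138.5·2.8730 − 305.0 = 92.910.
Rounded: (255, 169, 93).

R=255, G=169, B=93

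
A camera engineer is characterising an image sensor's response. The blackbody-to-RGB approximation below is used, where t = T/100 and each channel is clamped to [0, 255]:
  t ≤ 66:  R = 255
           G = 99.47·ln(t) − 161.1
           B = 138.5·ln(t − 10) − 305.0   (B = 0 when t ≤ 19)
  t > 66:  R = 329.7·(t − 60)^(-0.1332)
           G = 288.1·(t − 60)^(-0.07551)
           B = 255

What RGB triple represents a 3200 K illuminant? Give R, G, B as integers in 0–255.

R=255, G=184, B=123

t = 3200/100 = 32; the t ≤ 66 branch applies.
R = 255 by definition for t ≤ 66.
G = 99.47·ln 32 − 161.1 = 99.47·3.4657 − 161.1 = 183.637.
B = 138.5·ln(32 − 10) − 305.0 = 138.5·ln 22 − 305.0 = 138.5·3.0910 − 305.0 = 123.109.
Rounded: (255, 184, 123).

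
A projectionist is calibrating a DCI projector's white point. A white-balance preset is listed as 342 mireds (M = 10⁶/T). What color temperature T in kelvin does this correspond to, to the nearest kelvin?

2924 K

T = 10⁶ / 342 = 2923.98 K → 2924 K.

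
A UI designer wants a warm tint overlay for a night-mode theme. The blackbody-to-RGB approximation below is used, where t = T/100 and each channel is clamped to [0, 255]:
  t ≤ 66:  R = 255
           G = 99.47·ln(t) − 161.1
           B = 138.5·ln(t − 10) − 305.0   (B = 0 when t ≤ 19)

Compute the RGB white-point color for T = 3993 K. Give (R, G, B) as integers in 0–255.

(255, 206, 166)

t = 3993/100 = 39.93; the t ≤ 66 branch applies.
R = 255 by definition for t ≤ 66.
G = 99.47·ln 39.93 − 161.1 = 99.47·3.6871 − 161.1 = 205.659.
B = 138.5·ln(39.93 − 10) − 305.0 = 138.5·ln 29.93 − 305.0 = 138.5·3.3989 − 305.0 = 165.742.
Rounded: (255, 206, 166).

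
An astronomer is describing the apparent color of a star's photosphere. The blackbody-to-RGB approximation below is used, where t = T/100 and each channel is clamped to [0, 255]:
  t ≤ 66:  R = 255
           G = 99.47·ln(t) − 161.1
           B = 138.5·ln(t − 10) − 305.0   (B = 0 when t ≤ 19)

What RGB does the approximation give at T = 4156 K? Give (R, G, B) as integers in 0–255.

t = 4156/100 = 41.56; the t ≤ 66 branch applies.
R = 255 by definition for t ≤ 66.
G = 99.47·ln 41.56 − 161.1 = 99.47·3.7271 − 161.1 = 209.638.
B = 138.5·ln(41.56 − 10) − 305.0 = 138.5·ln 31.56 − 305.0 = 138.5·3.4519 − 305.0 = 173.087.
Rounded: (255, 210, 173).

(255, 210, 173)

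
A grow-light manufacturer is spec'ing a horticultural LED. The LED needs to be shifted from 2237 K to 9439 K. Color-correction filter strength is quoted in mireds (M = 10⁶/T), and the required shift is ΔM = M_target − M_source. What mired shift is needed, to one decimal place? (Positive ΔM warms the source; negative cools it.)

M_source = 10⁶/2237 = 447.027; M_target = 10⁶/9439 = 105.943.
ΔM = 105.943 − 447.027 = -341.084 → -341.1 mireds, a cooling shift.

-341.1 mireds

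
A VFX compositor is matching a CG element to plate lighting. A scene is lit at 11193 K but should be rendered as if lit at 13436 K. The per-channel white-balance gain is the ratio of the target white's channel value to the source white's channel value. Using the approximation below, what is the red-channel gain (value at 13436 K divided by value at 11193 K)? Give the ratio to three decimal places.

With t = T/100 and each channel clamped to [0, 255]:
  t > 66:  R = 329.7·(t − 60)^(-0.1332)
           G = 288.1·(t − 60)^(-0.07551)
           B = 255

At 11193 K (t = 111.93):
  R = 329.7·(111.93 − 60)^(-0.1332) = 329.7·51.93^(-0.1332) = 329.7·0.59089 = 194.816.
At 13436 K (t = 134.36):
  R = 329.7·(134.36 − 60)^(-0.1332) = 329.7·74.36^(-0.1332) = 329.7·0.56330 = 185.719.
Gain = 185.719 / 194.816 = 0.9533 → 0.953.

0.953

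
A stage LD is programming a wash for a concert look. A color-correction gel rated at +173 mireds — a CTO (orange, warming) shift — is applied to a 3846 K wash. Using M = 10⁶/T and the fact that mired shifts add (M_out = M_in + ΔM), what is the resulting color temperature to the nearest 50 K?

2300 K

M_in = 10⁶/3846 = 260.01 mireds.
M_out = 260.01 + (+173) = 433.01 mireds.
T_out = 10⁶/433.01 = 2309.4 K → 2300 K.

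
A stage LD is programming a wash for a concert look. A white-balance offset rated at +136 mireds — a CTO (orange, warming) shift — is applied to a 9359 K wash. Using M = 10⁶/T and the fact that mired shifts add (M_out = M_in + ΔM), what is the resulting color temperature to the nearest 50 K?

M_in = 10⁶/9359 = 106.85 mireds.
M_out = 106.85 + (+136) = 242.85 mireds.
T_out = 10⁶/242.85 = 4117.8 K → 4100 K.

4100 K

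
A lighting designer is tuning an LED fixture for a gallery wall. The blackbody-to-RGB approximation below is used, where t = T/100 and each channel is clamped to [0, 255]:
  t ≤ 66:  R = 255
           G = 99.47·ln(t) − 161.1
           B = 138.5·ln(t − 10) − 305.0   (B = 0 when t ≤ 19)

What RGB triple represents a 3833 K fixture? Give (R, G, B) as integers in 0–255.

t = 3833/100 = 38.33; the t ≤ 66 branch applies.
R = 255 by definition for t ≤ 66.
G = 99.47·ln 38.33 − 161.1 = 99.47·3.6462 − 161.1 = 201.591.
B = 138.5·ln(38.33 − 10) − 305.0 = 138.5·ln 28.33 − 305.0 = 138.5·3.3439 − 305.0 = 158.133.
Rounded: (255, 202, 158).

(255, 202, 158)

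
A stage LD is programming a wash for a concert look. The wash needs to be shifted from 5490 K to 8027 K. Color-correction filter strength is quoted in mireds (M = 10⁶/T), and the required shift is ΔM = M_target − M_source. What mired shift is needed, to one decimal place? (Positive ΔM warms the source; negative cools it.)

-57.6 mireds

M_source = 10⁶/5490 = 182.149; M_target = 10⁶/8027 = 124.580.
ΔM = 124.580 − 182.149 = -57.570 → -57.6 mireds, a cooling shift.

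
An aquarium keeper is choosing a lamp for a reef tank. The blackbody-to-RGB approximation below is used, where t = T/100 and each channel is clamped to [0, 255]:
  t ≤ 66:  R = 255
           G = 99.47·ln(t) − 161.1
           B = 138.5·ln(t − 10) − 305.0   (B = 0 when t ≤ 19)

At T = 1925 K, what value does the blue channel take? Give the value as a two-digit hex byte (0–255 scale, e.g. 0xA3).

t = 1925/100 = 19.25; the t ≤ 66 branch applies.
B = 138.5·ln(19.25 − 10) − 305.0 = 138.5·ln 9.25 − 305.0 = 138.5·2.2246 − 305.0 = 3.110.
Rounded: 3; in hex, 0x03.

0x03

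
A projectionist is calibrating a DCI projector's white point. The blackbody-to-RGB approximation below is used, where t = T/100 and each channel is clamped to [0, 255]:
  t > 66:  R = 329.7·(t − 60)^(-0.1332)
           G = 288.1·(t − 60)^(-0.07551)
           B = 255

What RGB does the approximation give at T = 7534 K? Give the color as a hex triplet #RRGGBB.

#E5EAFF

t = 7534/100 = 75.34; the t > 66 branch applies.
R = 329.7·(75.34 − 60)^(-0.1332) = 329.7·15.34^(-0.1332) = 329.7·0.69510 = 229.175.
G = 288.1·(75.34 − 60)^(-0.07551) = 288.1·15.34^(-0.07551) = 288.1·0.81369 = 234.424.
B = 255 by definition for t > 66.
Rounded: (229, 234, 255).
In hex: #E5EAFF.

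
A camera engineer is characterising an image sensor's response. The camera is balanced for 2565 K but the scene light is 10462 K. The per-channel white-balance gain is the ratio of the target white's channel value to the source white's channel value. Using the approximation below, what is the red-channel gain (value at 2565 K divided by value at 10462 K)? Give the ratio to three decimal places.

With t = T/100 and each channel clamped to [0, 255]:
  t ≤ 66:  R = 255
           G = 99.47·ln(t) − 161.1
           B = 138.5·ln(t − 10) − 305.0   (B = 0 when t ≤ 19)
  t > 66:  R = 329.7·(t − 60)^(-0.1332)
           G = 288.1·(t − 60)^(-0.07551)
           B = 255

At 10462 K (t = 104.62):
  R = 329.7·(104.62 − 60)^(-0.1332) = 329.7·44.62^(-0.1332) = 329.7·0.60295 = 198.793.
At 2565 K (t = 25.65):
  R = 255 by definition for t ≤ 66.
Gain = 255.000 / 198.793 = 1.2827 → 1.283.

1.283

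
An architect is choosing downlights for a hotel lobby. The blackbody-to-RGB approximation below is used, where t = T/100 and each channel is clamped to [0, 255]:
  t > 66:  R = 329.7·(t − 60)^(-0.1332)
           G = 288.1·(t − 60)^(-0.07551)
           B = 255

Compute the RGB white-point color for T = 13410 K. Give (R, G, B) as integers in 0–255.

t = 13410/100 = 134.1; the t > 66 branch applies.
R = 329.7·(134.1 − 60)^(-0.1332) = 329.7·74.1^(-0.1332) = 329.7·0.56356 = 185.806.
G = 288.1·(134.1 − 60)^(-0.07551) = 288.1·74.1^(-0.07551) = 288.1·0.72245 = 208.139.
B = 255 by definition for t > 66.
Rounded: (186, 208, 255).

(186, 208, 255)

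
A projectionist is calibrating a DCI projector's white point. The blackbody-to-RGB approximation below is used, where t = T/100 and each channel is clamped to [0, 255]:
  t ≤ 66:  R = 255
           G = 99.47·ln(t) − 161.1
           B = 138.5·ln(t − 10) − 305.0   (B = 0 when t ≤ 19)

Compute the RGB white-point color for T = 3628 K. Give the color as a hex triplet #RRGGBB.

t = 3628/100 = 36.28; the t ≤ 66 branch applies.
R = 255 by definition for t ≤ 66.
G = 99.47·ln 36.28 − 161.1 = 99.47·3.5913 − 161.1 = 196.123.
B = 138.5·ln(36.28 − 10) − 305.0 = 138.5·ln 26.28 − 305.0 = 138.5·3.2688 − 305.0 = 147.730.
Rounded: (255, 196, 148).
In hex: #FFC494.

#FFC494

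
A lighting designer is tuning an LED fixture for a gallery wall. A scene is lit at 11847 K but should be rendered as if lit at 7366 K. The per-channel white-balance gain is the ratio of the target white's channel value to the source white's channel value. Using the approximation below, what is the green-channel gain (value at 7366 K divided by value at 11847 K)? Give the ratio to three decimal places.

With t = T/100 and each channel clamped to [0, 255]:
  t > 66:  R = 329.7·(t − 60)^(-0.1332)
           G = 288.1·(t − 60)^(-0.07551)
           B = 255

At 11847 K (t = 118.47):
  G = 288.1·(118.47 − 60)^(-0.07551) = 288.1·58.47^(-0.07551) = 288.1·0.73549 = 211.896.
At 7366 K (t = 73.66):
  G = 288.1·(73.66 − 60)^(-0.07551) = 288.1·13.66^(-0.07551) = 288.1·0.82085 = 236.486.
Gain = 236.486 / 211.896 = 1.1160 → 1.116.

1.116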